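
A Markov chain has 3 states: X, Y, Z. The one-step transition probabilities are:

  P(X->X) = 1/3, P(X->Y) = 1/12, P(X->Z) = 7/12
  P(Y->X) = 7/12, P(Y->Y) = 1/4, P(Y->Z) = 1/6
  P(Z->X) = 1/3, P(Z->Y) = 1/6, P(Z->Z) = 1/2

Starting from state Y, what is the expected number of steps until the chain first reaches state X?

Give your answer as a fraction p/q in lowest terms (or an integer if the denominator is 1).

Let h_i = expected steps to first reach X from state i.
Boundary: h_X = 0.
First-step equations for the other states:
  h_Y = 1 + 7/12*h_X + 1/4*h_Y + 1/6*h_Z
  h_Z = 1 + 1/3*h_X + 1/6*h_Y + 1/2*h_Z

Substituting h_X = 0 and rearranging gives the linear system (I - Q) h = 1:
  [3/4, -1/6] . (h_Y, h_Z) = 1
  [-1/6, 1/2] . (h_Y, h_Z) = 1

Solving yields:
  h_Y = 48/25
  h_Z = 66/25

Starting state is Y, so the expected hitting time is h_Y = 48/25.

Answer: 48/25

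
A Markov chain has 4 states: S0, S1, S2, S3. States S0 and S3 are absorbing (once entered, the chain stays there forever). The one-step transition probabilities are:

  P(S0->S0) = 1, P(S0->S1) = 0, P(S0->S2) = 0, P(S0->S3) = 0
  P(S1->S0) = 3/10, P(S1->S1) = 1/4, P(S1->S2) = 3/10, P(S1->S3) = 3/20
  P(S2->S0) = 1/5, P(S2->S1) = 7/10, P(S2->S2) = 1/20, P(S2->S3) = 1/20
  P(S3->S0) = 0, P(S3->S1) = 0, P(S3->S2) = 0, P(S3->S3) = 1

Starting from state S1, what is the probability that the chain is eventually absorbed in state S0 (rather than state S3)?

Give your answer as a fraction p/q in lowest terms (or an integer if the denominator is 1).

Let a_i = P(absorbed in S0 | start in state i).
Boundary conditions: a_S0 = 1, a_S3 = 0.
For each transient state i, a_i = sum_j P(i->j) * a_j:
  a_S1 = 3/10*a_S0 + 1/4*a_S1 + 3/10*a_S2 + 3/20*a_S3
  a_S2 = 1/5*a_S0 + 7/10*a_S1 + 1/20*a_S2 + 1/20*a_S3

Substituting a_S0 = 1 and a_S3 = 0, rearrange to (I - Q) a = r where r[i] = P(i -> S0):
  [3/4, -3/10] . (a_S1, a_S2) = 3/10
  [-7/10, 19/20] . (a_S1, a_S2) = 1/5

Solving yields:
  a_S1 = 46/67
  a_S2 = 48/67

Starting state is S1, so the absorption probability is a_S1 = 46/67.

Answer: 46/67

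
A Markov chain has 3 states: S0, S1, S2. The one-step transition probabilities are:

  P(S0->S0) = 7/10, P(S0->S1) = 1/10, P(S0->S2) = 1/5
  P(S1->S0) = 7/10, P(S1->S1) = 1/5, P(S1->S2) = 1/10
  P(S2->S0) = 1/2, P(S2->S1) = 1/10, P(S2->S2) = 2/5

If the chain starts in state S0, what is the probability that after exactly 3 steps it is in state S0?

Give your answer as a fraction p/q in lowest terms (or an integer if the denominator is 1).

Computing P^3 by repeated multiplication:
P^1 =
  S0: [7/10, 1/10, 1/5]
  S1: [7/10, 1/5, 1/10]
  S2: [1/2, 1/10, 2/5]
P^2 =
  S0: [33/50, 11/100, 23/100]
  S1: [17/25, 3/25, 1/5]
  S2: [31/50, 11/100, 27/100]
P^3 =
  S0: [327/500, 111/1000, 47/200]
  S1: [33/50, 14/125, 57/250]
  S2: [323/500, 111/1000, 243/1000]

(P^3)[S0 -> S0] = 327/500

Answer: 327/500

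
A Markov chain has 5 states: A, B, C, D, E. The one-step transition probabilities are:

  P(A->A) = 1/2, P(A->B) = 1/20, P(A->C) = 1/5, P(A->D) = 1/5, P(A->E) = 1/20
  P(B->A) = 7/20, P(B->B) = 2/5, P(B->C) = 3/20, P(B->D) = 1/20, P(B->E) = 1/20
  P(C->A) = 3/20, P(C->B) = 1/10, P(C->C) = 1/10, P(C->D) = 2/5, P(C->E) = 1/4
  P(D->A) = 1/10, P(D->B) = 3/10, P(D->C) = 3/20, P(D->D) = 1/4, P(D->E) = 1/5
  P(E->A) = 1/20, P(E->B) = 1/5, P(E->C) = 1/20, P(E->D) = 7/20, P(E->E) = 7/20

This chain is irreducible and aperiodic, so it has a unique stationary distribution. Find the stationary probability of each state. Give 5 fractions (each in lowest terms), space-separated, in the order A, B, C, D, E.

Answer: 1333/5248 219/1024 2931/20992 4861/20992 6757/41984

Derivation:
The stationary distribution satisfies pi = pi * P, i.e.:
  pi_A = 1/2*pi_A + 7/20*pi_B + 3/20*pi_C + 1/10*pi_D + 1/20*pi_E
  pi_B = 1/20*pi_A + 2/5*pi_B + 1/10*pi_C + 3/10*pi_D + 1/5*pi_E
  pi_C = 1/5*pi_A + 3/20*pi_B + 1/10*pi_C + 3/20*pi_D + 1/20*pi_E
  pi_D = 1/5*pi_A + 1/20*pi_B + 2/5*pi_C + 1/4*pi_D + 7/20*pi_E
  pi_E = 1/20*pi_A + 1/20*pi_B + 1/4*pi_C + 1/5*pi_D + 7/20*pi_E
with normalization: pi_A + pi_B + pi_C + pi_D + pi_E = 1.

Using the first 4 balance equations plus normalization, the linear system A*pi = b is:
  [-1/2, 7/20, 3/20, 1/10, 1/20] . pi = 0
  [1/20, -3/5, 1/10, 3/10, 1/5] . pi = 0
  [1/5, 3/20, -9/10, 3/20, 1/20] . pi = 0
  [1/5, 1/20, 2/5, -3/4, 7/20] . pi = 0
  [1, 1, 1, 1, 1] . pi = 1

Solving yields:
  pi_A = 1333/5248
  pi_B = 219/1024
  pi_C = 2931/20992
  pi_D = 4861/20992
  pi_E = 6757/41984

Verification (pi * P):
  1333/5248*1/2 + 219/1024*7/20 + 2931/20992*3/20 + 4861/20992*1/10 + 6757/41984*1/20 = 1333/5248 = pi_A  (ok)
  1333/5248*1/20 + 219/1024*2/5 + 2931/20992*1/10 + 4861/20992*3/10 + 6757/41984*1/5 = 219/1024 = pi_B  (ok)
  1333/5248*1/5 + 219/1024*3/20 + 2931/20992*1/10 + 4861/20992*3/20 + 6757/41984*1/20 = 2931/20992 = pi_C  (ok)
  1333/5248*1/5 + 219/1024*1/20 + 2931/20992*2/5 + 4861/20992*1/4 + 6757/41984*7/20 = 4861/20992 = pi_D  (ok)
  1333/5248*1/20 + 219/1024*1/20 + 2931/20992*1/4 + 4861/20992*1/5 + 6757/41984*7/20 = 6757/41984 = pi_E  (ok)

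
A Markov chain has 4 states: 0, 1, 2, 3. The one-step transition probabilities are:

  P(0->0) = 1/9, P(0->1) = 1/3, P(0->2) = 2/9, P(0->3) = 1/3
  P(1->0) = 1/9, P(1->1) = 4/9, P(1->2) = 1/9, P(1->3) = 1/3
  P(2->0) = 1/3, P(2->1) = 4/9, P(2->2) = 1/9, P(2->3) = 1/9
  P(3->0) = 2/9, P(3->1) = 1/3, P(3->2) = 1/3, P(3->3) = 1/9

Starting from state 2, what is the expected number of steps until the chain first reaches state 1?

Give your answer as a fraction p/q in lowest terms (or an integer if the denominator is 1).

Let h_i = expected steps to first reach 1 from state i.
Boundary: h_1 = 0.
First-step equations for the other states:
  h_0 = 1 + 1/9*h_0 + 1/3*h_1 + 2/9*h_2 + 1/3*h_3
  h_2 = 1 + 1/3*h_0 + 4/9*h_1 + 1/9*h_2 + 1/9*h_3
  h_3 = 1 + 2/9*h_0 + 1/3*h_1 + 1/3*h_2 + 1/9*h_3

Substituting h_1 = 0 and rearranging gives the linear system (I - Q) h = 1:
  [8/9, -2/9, -1/3] . (h_0, h_2, h_3) = 1
  [-1/3, 8/9, -1/9] . (h_0, h_2, h_3) = 1
  [-2/9, -1/3, 8/9] . (h_0, h_2, h_3) = 1

Solving yields:
  h_0 = 1008/361
  h_2 = 909/361
  h_3 = 999/361

Starting state is 2, so the expected hitting time is h_2 = 909/361.

Answer: 909/361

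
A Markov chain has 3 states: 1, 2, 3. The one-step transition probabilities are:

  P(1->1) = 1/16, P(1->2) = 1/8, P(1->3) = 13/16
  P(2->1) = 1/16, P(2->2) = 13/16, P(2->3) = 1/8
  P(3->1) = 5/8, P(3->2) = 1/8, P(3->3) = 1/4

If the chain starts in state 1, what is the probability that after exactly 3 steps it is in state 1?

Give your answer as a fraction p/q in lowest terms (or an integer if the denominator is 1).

Computing P^3 by repeated multiplication:
P^1 =
  1: [1/16, 1/8, 13/16]
  2: [1/16, 13/16, 1/8]
  3: [5/8, 1/8, 1/4]
P^2 =
  1: [133/256, 27/128, 69/256]
  2: [17/128, 175/256, 47/256]
  3: [13/64, 27/128, 75/128]
P^3 =
  1: [877/4096, 553/2048, 2113/4096]
  2: [679/4096, 2437/4096, 245/1024]
  3: [803/2048, 553/2048, 173/512]

(P^3)[1 -> 1] = 877/4096

Answer: 877/4096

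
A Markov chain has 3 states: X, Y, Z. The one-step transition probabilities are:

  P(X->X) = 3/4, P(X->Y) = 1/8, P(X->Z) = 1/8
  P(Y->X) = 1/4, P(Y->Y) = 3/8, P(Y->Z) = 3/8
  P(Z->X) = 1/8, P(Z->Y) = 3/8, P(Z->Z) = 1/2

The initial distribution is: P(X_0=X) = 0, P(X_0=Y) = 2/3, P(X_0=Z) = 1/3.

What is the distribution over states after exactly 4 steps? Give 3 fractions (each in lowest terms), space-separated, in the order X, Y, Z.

Propagating the distribution step by step (d_{t+1} = d_t * P):
d_0 = (X=0, Y=2/3, Z=1/3)
  d_1[X] = 0*3/4 + 2/3*1/4 + 1/3*1/8 = 5/24
  d_1[Y] = 0*1/8 + 2/3*3/8 + 1/3*3/8 = 3/8
  d_1[Z] = 0*1/8 + 2/3*3/8 + 1/3*1/2 = 5/12
d_1 = (X=5/24, Y=3/8, Z=5/12)
  d_2[X] = 5/24*3/4 + 3/8*1/4 + 5/12*1/8 = 29/96
  d_2[Y] = 5/24*1/8 + 3/8*3/8 + 5/12*3/8 = 31/96
  d_2[Z] = 5/24*1/8 + 3/8*3/8 + 5/12*1/2 = 3/8
d_2 = (X=29/96, Y=31/96, Z=3/8)
  d_3[X] = 29/96*3/4 + 31/96*1/4 + 3/8*1/8 = 17/48
  d_3[Y] = 29/96*1/8 + 31/96*3/8 + 3/8*3/8 = 115/384
  d_3[Z] = 29/96*1/8 + 31/96*3/8 + 3/8*1/2 = 133/384
d_3 = (X=17/48, Y=115/384, Z=133/384)
  d_4[X] = 17/48*3/4 + 115/384*1/4 + 133/384*1/8 = 393/1024
  d_4[Y] = 17/48*1/8 + 115/384*3/8 + 133/384*3/8 = 55/192
  d_4[Z] = 17/48*1/8 + 115/384*3/8 + 133/384*1/2 = 1013/3072
d_4 = (X=393/1024, Y=55/192, Z=1013/3072)

Answer: 393/1024 55/192 1013/3072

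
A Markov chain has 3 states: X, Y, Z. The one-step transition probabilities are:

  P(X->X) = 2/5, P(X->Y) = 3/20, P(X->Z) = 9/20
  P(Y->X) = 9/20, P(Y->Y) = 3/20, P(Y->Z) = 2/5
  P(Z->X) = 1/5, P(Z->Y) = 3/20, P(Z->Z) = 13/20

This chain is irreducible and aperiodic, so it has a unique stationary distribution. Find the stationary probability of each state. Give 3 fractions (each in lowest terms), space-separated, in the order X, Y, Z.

The stationary distribution satisfies pi = pi * P, i.e.:
  pi_X = 2/5*pi_X + 9/20*pi_Y + 1/5*pi_Z
  pi_Y = 3/20*pi_X + 3/20*pi_Y + 3/20*pi_Z
  pi_Z = 9/20*pi_X + 2/5*pi_Y + 13/20*pi_Z
with normalization: pi_X + pi_Y + pi_Z = 1.

Using the first 2 balance equations plus normalization, the linear system A*pi = b is:
  [-3/5, 9/20, 1/5] . pi = 0
  [3/20, -17/20, 3/20] . pi = 0
  [1, 1, 1] . pi = 1

Solving yields:
  pi_X = 19/64
  pi_Y = 3/20
  pi_Z = 177/320

Verification (pi * P):
  19/64*2/5 + 3/20*9/20 + 177/320*1/5 = 19/64 = pi_X  (ok)
  19/64*3/20 + 3/20*3/20 + 177/320*3/20 = 3/20 = pi_Y  (ok)
  19/64*9/20 + 3/20*2/5 + 177/320*13/20 = 177/320 = pi_Z  (ok)

Answer: 19/64 3/20 177/320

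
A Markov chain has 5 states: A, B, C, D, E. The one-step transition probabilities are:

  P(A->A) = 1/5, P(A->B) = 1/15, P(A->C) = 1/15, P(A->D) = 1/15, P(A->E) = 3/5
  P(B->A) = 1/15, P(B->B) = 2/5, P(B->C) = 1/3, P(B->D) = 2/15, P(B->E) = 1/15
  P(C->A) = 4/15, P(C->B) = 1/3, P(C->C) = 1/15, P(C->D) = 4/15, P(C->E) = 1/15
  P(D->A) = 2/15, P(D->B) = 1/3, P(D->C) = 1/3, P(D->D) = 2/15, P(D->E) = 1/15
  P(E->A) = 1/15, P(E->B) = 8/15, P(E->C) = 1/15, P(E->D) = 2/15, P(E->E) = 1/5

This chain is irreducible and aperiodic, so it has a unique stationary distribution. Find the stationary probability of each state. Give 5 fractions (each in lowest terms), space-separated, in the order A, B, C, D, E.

Answer: 3533/26180 4619/13090 188/935 3957/26180 1047/6545

Derivation:
The stationary distribution satisfies pi = pi * P, i.e.:
  pi_A = 1/5*pi_A + 1/15*pi_B + 4/15*pi_C + 2/15*pi_D + 1/15*pi_E
  pi_B = 1/15*pi_A + 2/5*pi_B + 1/3*pi_C + 1/3*pi_D + 8/15*pi_E
  pi_C = 1/15*pi_A + 1/3*pi_B + 1/15*pi_C + 1/3*pi_D + 1/15*pi_E
  pi_D = 1/15*pi_A + 2/15*pi_B + 4/15*pi_C + 2/15*pi_D + 2/15*pi_E
  pi_E = 3/5*pi_A + 1/15*pi_B + 1/15*pi_C + 1/15*pi_D + 1/5*pi_E
with normalization: pi_A + pi_B + pi_C + pi_D + pi_E = 1.

Using the first 4 balance equations plus normalization, the linear system A*pi = b is:
  [-4/5, 1/15, 4/15, 2/15, 1/15] . pi = 0
  [1/15, -3/5, 1/3, 1/3, 8/15] . pi = 0
  [1/15, 1/3, -14/15, 1/3, 1/15] . pi = 0
  [1/15, 2/15, 4/15, -13/15, 2/15] . pi = 0
  [1, 1, 1, 1, 1] . pi = 1

Solving yields:
  pi_A = 3533/26180
  pi_B = 4619/13090
  pi_C = 188/935
  pi_D = 3957/26180
  pi_E = 1047/6545

Verification (pi * P):
  3533/26180*1/5 + 4619/13090*1/15 + 188/935*4/15 + 3957/26180*2/15 + 1047/6545*1/15 = 3533/26180 = pi_A  (ok)
  3533/26180*1/15 + 4619/13090*2/5 + 188/935*1/3 + 3957/26180*1/3 + 1047/6545*8/15 = 4619/13090 = pi_B  (ok)
  3533/26180*1/15 + 4619/13090*1/3 + 188/935*1/15 + 3957/26180*1/3 + 1047/6545*1/15 = 188/935 = pi_C  (ok)
  3533/26180*1/15 + 4619/13090*2/15 + 188/935*4/15 + 3957/26180*2/15 + 1047/6545*2/15 = 3957/26180 = pi_D  (ok)
  3533/26180*3/5 + 4619/13090*1/15 + 188/935*1/15 + 3957/26180*1/15 + 1047/6545*1/5 = 1047/6545 = pi_E  (ok)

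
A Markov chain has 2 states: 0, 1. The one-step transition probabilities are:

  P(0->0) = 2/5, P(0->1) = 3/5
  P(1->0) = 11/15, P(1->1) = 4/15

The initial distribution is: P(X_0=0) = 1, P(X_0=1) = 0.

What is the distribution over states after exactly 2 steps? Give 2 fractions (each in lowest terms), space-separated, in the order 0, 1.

Propagating the distribution step by step (d_{t+1} = d_t * P):
d_0 = (0=1, 1=0)
  d_1[0] = 1*2/5 + 0*11/15 = 2/5
  d_1[1] = 1*3/5 + 0*4/15 = 3/5
d_1 = (0=2/5, 1=3/5)
  d_2[0] = 2/5*2/5 + 3/5*11/15 = 3/5
  d_2[1] = 2/5*3/5 + 3/5*4/15 = 2/5
d_2 = (0=3/5, 1=2/5)

Answer: 3/5 2/5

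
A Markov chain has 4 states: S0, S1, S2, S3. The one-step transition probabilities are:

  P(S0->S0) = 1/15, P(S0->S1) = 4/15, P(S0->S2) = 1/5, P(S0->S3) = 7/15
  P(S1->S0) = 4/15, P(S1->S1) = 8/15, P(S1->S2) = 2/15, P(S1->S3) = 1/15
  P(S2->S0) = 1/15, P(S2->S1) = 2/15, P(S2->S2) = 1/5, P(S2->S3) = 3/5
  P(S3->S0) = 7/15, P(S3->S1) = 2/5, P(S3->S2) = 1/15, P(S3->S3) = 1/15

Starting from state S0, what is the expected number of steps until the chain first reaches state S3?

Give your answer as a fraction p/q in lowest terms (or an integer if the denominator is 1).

Let h_i = expected steps to first reach S3 from state i.
Boundary: h_S3 = 0.
First-step equations for the other states:
  h_S0 = 1 + 1/15*h_S0 + 4/15*h_S1 + 1/5*h_S2 + 7/15*h_S3
  h_S1 = 1 + 4/15*h_S0 + 8/15*h_S1 + 2/15*h_S2 + 1/15*h_S3
  h_S2 = 1 + 1/15*h_S0 + 2/15*h_S1 + 1/5*h_S2 + 3/5*h_S3

Substituting h_S3 = 0 and rearranging gives the linear system (I - Q) h = 1:
  [14/15, -4/15, -1/5] . (h_S0, h_S1, h_S2) = 1
  [-4/15, 7/15, -2/15] . (h_S0, h_S1, h_S2) = 1
  [-1/15, -2/15, 4/5] . (h_S0, h_S1, h_S2) = 1

Solving yields:
  h_S0 = 489/175
  h_S1 = 153/35
  h_S2 = 387/175

Starting state is S0, so the expected hitting time is h_S0 = 489/175.

Answer: 489/175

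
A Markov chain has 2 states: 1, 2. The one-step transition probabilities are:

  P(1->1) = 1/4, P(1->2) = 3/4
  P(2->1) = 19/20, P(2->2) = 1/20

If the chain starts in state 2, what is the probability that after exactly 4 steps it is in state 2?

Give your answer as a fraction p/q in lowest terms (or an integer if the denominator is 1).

Answer: 11507/20000

Derivation:
Computing P^4 by repeated multiplication:
P^1 =
  1: [1/4, 3/4]
  2: [19/20, 1/20]
P^2 =
  1: [31/40, 9/40]
  2: [57/200, 143/200]
P^3 =
  1: [163/400, 237/400]
  2: [1501/2000, 499/2000]
P^4 =
  1: [2659/4000, 1341/4000]
  2: [8493/20000, 11507/20000]

(P^4)[2 -> 2] = 11507/20000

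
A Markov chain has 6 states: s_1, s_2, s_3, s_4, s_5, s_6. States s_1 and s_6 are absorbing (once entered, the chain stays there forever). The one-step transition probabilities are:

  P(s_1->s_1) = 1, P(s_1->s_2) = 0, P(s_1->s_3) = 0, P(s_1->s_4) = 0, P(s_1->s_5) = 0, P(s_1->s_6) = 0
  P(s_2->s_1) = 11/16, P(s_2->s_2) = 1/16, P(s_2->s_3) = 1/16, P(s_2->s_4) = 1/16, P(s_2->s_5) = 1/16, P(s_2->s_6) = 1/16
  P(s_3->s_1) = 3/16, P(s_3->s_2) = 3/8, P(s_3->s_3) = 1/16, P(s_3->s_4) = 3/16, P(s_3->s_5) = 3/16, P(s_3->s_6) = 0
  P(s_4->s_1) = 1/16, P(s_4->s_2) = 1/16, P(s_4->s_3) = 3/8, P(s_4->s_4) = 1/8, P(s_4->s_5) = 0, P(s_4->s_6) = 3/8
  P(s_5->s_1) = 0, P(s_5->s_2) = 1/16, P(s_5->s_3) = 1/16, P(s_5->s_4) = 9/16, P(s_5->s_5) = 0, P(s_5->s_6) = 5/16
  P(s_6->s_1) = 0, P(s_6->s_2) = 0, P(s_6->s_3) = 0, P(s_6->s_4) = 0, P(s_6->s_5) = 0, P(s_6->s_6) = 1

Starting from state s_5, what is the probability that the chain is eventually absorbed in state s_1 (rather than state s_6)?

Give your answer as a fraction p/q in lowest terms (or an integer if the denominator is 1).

Let a_i = P(absorbed in s_1 | start in state i).
Boundary conditions: a_s_1 = 1, a_s_6 = 0.
For each transient state i, a_i = sum_j P(i->j) * a_j:
  a_s_2 = 11/16*a_s_1 + 1/16*a_s_2 + 1/16*a_s_3 + 1/16*a_s_4 + 1/16*a_s_5 + 1/16*a_s_6
  a_s_3 = 3/16*a_s_1 + 3/8*a_s_2 + 1/16*a_s_3 + 3/16*a_s_4 + 3/16*a_s_5 + 0*a_s_6
  a_s_4 = 1/16*a_s_1 + 1/16*a_s_2 + 3/8*a_s_3 + 1/8*a_s_4 + 0*a_s_5 + 3/8*a_s_6
  a_s_5 = 0*a_s_1 + 1/16*a_s_2 + 1/16*a_s_3 + 9/16*a_s_4 + 0*a_s_5 + 5/16*a_s_6

Substituting a_s_1 = 1 and a_s_6 = 0, rearrange to (I - Q) a = r where r[i] = P(i -> s_1):
  [15/16, -1/16, -1/16, -1/16] . (a_s_2, a_s_3, a_s_4, a_s_5) = 11/16
  [-3/8, 15/16, -3/16, -3/16] . (a_s_2, a_s_3, a_s_4, a_s_5) = 3/16
  [-1/16, -3/8, 7/8, 0] . (a_s_2, a_s_3, a_s_4, a_s_5) = 1/16
  [-1/16, -1/16, -9/16, 1] . (a_s_2, a_s_3, a_s_4, a_s_5) = 0

Solving yields:
  a_s_2 = 5527/6665
  a_s_3 = 9103/13330
  a_s_4 = 5643/13330
  a_s_5 = 2217/6665

Starting state is s_5, so the absorption probability is a_s_5 = 2217/6665.

Answer: 2217/6665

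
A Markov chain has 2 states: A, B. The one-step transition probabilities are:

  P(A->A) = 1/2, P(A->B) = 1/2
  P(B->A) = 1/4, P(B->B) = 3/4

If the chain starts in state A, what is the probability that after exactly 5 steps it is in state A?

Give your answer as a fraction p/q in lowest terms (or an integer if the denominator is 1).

Answer: 171/512

Derivation:
Computing P^5 by repeated multiplication:
P^1 =
  A: [1/2, 1/2]
  B: [1/4, 3/4]
P^2 =
  A: [3/8, 5/8]
  B: [5/16, 11/16]
P^3 =
  A: [11/32, 21/32]
  B: [21/64, 43/64]
P^4 =
  A: [43/128, 85/128]
  B: [85/256, 171/256]
P^5 =
  A: [171/512, 341/512]
  B: [341/1024, 683/1024]

(P^5)[A -> A] = 171/512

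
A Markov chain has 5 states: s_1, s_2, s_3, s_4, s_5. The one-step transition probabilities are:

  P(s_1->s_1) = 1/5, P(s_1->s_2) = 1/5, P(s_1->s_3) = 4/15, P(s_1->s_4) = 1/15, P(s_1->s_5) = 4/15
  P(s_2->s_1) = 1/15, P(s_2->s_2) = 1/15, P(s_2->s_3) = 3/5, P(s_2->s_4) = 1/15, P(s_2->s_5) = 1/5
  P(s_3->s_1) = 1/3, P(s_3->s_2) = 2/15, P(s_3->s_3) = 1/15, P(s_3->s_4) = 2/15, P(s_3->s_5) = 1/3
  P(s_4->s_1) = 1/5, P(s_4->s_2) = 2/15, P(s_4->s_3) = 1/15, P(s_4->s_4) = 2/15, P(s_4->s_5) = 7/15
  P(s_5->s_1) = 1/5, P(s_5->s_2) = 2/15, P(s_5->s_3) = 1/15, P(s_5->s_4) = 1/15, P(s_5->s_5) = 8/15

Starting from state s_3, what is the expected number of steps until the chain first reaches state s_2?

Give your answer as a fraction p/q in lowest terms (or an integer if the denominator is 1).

Answer: 651/97

Derivation:
Let h_i = expected steps to first reach s_2 from state i.
Boundary: h_s_2 = 0.
First-step equations for the other states:
  h_s_1 = 1 + 1/5*h_s_1 + 1/5*h_s_2 + 4/15*h_s_3 + 1/15*h_s_4 + 4/15*h_s_5
  h_s_3 = 1 + 1/3*h_s_1 + 2/15*h_s_2 + 1/15*h_s_3 + 2/15*h_s_4 + 1/3*h_s_5
  h_s_4 = 1 + 1/5*h_s_1 + 2/15*h_s_2 + 1/15*h_s_3 + 2/15*h_s_4 + 7/15*h_s_5
  h_s_5 = 1 + 1/5*h_s_1 + 2/15*h_s_2 + 1/15*h_s_3 + 1/15*h_s_4 + 8/15*h_s_5

Substituting h_s_2 = 0 and rearranging gives the linear system (I - Q) h = 1:
  [4/5, -4/15, -1/15, -4/15] . (h_s_1, h_s_3, h_s_4, h_s_5) = 1
  [-1/3, 14/15, -2/15, -1/3] . (h_s_1, h_s_3, h_s_4, h_s_5) = 1
  [-1/5, -1/15, 13/15, -7/15] . (h_s_1, h_s_3, h_s_4, h_s_5) = 1
  [-1/5, -1/15, -1/15, 7/15] . (h_s_1, h_s_3, h_s_4, h_s_5) = 1

Solving yields:
  h_s_1 = 612/97
  h_s_3 = 651/97
  h_s_4 = 657/97
  h_s_5 = 657/97

Starting state is s_3, so the expected hitting time is h_s_3 = 651/97.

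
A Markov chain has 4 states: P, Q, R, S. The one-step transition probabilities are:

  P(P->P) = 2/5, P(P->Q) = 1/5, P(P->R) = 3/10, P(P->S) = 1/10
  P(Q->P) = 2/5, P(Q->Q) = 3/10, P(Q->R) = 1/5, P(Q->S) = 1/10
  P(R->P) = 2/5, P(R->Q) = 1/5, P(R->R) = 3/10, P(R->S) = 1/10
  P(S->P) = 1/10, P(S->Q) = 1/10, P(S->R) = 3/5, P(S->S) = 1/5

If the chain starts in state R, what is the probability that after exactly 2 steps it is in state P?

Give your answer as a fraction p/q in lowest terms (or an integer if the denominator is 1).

Computing P^2 by repeated multiplication:
P^1 =
  P: [2/5, 1/5, 3/10, 1/10]
  Q: [2/5, 3/10, 1/5, 1/10]
  R: [2/5, 1/5, 3/10, 1/10]
  S: [1/10, 1/10, 3/5, 1/5]
P^2 =
  P: [37/100, 21/100, 31/100, 11/100]
  Q: [37/100, 11/50, 3/10, 11/100]
  R: [37/100, 21/100, 31/100, 11/100]
  S: [17/50, 19/100, 7/20, 3/25]

(P^2)[R -> P] = 37/100

Answer: 37/100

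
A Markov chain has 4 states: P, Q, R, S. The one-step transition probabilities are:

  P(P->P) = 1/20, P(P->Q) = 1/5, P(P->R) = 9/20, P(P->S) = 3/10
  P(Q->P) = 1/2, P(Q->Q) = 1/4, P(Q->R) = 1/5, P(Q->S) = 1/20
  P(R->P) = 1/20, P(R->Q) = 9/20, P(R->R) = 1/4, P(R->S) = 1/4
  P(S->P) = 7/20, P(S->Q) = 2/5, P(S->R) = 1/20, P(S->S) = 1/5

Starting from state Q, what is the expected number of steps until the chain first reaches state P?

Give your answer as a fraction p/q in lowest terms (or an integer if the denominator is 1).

Let h_i = expected steps to first reach P from state i.
Boundary: h_P = 0.
First-step equations for the other states:
  h_Q = 1 + 1/2*h_P + 1/4*h_Q + 1/5*h_R + 1/20*h_S
  h_R = 1 + 1/20*h_P + 9/20*h_Q + 1/4*h_R + 1/4*h_S
  h_S = 1 + 7/20*h_P + 2/5*h_Q + 1/20*h_R + 1/5*h_S

Substituting h_P = 0 and rearranging gives the linear system (I - Q) h = 1:
  [3/4, -1/5, -1/20] . (h_Q, h_R, h_S) = 1
  [-9/20, 3/4, -1/4] . (h_Q, h_R, h_S) = 1
  [-2/5, -1/20, 4/5] . (h_Q, h_R, h_S) = 1

Solving yields:
  h_Q = 335/133
  h_R = 500/133
  h_S = 365/133

Starting state is Q, so the expected hitting time is h_Q = 335/133.

Answer: 335/133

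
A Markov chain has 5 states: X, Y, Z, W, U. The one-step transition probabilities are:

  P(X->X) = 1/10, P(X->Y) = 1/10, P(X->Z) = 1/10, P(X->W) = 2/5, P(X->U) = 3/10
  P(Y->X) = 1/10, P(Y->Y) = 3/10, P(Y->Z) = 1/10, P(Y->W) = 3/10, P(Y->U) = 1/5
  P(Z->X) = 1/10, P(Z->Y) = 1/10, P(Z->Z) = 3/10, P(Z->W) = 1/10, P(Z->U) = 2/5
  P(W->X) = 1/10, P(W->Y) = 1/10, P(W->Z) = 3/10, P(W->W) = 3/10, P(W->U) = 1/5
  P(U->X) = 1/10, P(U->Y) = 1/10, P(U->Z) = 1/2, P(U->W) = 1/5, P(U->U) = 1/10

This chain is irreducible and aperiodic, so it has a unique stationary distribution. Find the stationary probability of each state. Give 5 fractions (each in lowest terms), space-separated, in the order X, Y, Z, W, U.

The stationary distribution satisfies pi = pi * P, i.e.:
  pi_X = 1/10*pi_X + 1/10*pi_Y + 1/10*pi_Z + 1/10*pi_W + 1/10*pi_U
  pi_Y = 1/10*pi_X + 3/10*pi_Y + 1/10*pi_Z + 1/10*pi_W + 1/10*pi_U
  pi_Z = 1/10*pi_X + 1/10*pi_Y + 3/10*pi_Z + 3/10*pi_W + 1/2*pi_U
  pi_W = 2/5*pi_X + 3/10*pi_Y + 1/10*pi_Z + 3/10*pi_W + 1/5*pi_U
  pi_U = 3/10*pi_X + 1/5*pi_Y + 2/5*pi_Z + 1/5*pi_W + 1/10*pi_U
with normalization: pi_X + pi_Y + pi_Z + pi_W + pi_U = 1.

Using the first 4 balance equations plus normalization, the linear system A*pi = b is:
  [-9/10, 1/10, 1/10, 1/10, 1/10] . pi = 0
  [1/10, -7/10, 1/10, 1/10, 1/10] . pi = 0
  [1/10, 1/10, -7/10, 3/10, 1/2] . pi = 0
  [2/5, 3/10, 1/10, -7/10, 1/5] . pi = 0
  [1, 1, 1, 1, 1] . pi = 1

Solving yields:
  pi_X = 1/10
  pi_Y = 1/8
  pi_Z = 129/424
  pi_W = 119/530
  pi_U = 261/1060

Verification (pi * P):
  1/10*1/10 + 1/8*1/10 + 129/424*1/10 + 119/530*1/10 + 261/1060*1/10 = 1/10 = pi_X  (ok)
  1/10*1/10 + 1/8*3/10 + 129/424*1/10 + 119/530*1/10 + 261/1060*1/10 = 1/8 = pi_Y  (ok)
  1/10*1/10 + 1/8*1/10 + 129/424*3/10 + 119/530*3/10 + 261/1060*1/2 = 129/424 = pi_Z  (ok)
  1/10*2/5 + 1/8*3/10 + 129/424*1/10 + 119/530*3/10 + 261/1060*1/5 = 119/530 = pi_W  (ok)
  1/10*3/10 + 1/8*1/5 + 129/424*2/5 + 119/530*1/5 + 261/1060*1/10 = 261/1060 = pi_U  (ok)

Answer: 1/10 1/8 129/424 119/530 261/1060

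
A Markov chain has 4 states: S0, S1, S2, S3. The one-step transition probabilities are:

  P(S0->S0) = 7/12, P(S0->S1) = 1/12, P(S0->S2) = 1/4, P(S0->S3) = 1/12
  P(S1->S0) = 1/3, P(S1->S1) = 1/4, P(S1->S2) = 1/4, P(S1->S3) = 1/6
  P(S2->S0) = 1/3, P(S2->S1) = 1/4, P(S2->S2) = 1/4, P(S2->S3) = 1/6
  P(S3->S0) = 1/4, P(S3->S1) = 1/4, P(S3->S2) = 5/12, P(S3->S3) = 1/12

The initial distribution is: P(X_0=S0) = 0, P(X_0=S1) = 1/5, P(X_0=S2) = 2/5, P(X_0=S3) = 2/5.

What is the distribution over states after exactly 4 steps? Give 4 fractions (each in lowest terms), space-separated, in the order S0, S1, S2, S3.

Propagating the distribution step by step (d_{t+1} = d_t * P):
d_0 = (S0=0, S1=1/5, S2=2/5, S3=2/5)
  d_1[S0] = 0*7/12 + 1/5*1/3 + 2/5*1/3 + 2/5*1/4 = 3/10
  d_1[S1] = 0*1/12 + 1/5*1/4 + 2/5*1/4 + 2/5*1/4 = 1/4
  d_1[S2] = 0*1/4 + 1/5*1/4 + 2/5*1/4 + 2/5*5/12 = 19/60
  d_1[S3] = 0*1/12 + 1/5*1/6 + 2/5*1/6 + 2/5*1/12 = 2/15
d_1 = (S0=3/10, S1=1/4, S2=19/60, S3=2/15)
  d_2[S0] = 3/10*7/12 + 1/4*1/3 + 19/60*1/3 + 2/15*1/4 = 143/360
  d_2[S1] = 3/10*1/12 + 1/4*1/4 + 19/60*1/4 + 2/15*1/4 = 1/5
  d_2[S2] = 3/10*1/4 + 1/4*1/4 + 19/60*1/4 + 2/15*5/12 = 49/180
  d_2[S3] = 3/10*1/12 + 1/4*1/6 + 19/60*1/6 + 2/15*1/12 = 47/360
d_2 = (S0=143/360, S1=1/5, S2=49/180, S3=47/360)
  d_3[S0] = 143/360*7/12 + 1/5*1/3 + 49/180*1/3 + 47/360*1/4 = 911/2160
  d_3[S1] = 143/360*1/12 + 1/5*1/4 + 49/180*1/4 + 47/360*1/4 = 397/2160
  d_3[S2] = 143/360*1/4 + 1/5*1/4 + 49/180*1/4 + 47/360*5/12 = 587/2160
  d_3[S3] = 143/360*1/12 + 1/5*1/6 + 49/180*1/6 + 47/360*1/12 = 53/432
d_3 = (S0=911/2160, S1=397/2160, S2=587/2160, S3=53/432)
  d_4[S0] = 911/2160*7/12 + 397/2160*1/3 + 587/2160*1/3 + 53/432*1/4 = 2777/6480
  d_4[S1] = 911/2160*1/12 + 397/2160*1/4 + 587/2160*1/4 + 53/432*1/4 = 2329/12960
  d_4[S2] = 911/2160*1/4 + 397/2160*1/4 + 587/2160*1/4 + 53/432*5/12 = 701/2592
  d_4[S3] = 911/2160*1/12 + 397/2160*1/6 + 587/2160*1/6 + 53/432*1/12 = 131/1080
d_4 = (S0=2777/6480, S1=2329/12960, S2=701/2592, S3=131/1080)

Answer: 2777/6480 2329/12960 701/2592 131/1080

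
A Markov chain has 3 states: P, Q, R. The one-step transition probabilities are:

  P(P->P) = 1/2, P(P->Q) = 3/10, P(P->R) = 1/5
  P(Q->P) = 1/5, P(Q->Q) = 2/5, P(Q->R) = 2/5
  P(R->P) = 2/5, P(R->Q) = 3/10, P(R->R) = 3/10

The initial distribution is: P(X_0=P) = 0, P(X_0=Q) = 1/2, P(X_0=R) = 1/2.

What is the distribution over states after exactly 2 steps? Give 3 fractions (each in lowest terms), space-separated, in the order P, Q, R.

Answer: 9/25 67/200 61/200

Derivation:
Propagating the distribution step by step (d_{t+1} = d_t * P):
d_0 = (P=0, Q=1/2, R=1/2)
  d_1[P] = 0*1/2 + 1/2*1/5 + 1/2*2/5 = 3/10
  d_1[Q] = 0*3/10 + 1/2*2/5 + 1/2*3/10 = 7/20
  d_1[R] = 0*1/5 + 1/2*2/5 + 1/2*3/10 = 7/20
d_1 = (P=3/10, Q=7/20, R=7/20)
  d_2[P] = 3/10*1/2 + 7/20*1/5 + 7/20*2/5 = 9/25
  d_2[Q] = 3/10*3/10 + 7/20*2/5 + 7/20*3/10 = 67/200
  d_2[R] = 3/10*1/5 + 7/20*2/5 + 7/20*3/10 = 61/200
d_2 = (P=9/25, Q=67/200, R=61/200)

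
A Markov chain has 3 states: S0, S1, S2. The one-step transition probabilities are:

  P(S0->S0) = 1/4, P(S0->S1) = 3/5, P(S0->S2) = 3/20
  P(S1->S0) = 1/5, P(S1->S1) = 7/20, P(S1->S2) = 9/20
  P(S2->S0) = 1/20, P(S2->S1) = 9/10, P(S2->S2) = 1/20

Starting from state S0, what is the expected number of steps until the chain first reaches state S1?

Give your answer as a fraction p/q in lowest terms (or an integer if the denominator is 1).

Let h_i = expected steps to first reach S1 from state i.
Boundary: h_S1 = 0.
First-step equations for the other states:
  h_S0 = 1 + 1/4*h_S0 + 3/5*h_S1 + 3/20*h_S2
  h_S2 = 1 + 1/20*h_S0 + 9/10*h_S1 + 1/20*h_S2

Substituting h_S1 = 0 and rearranging gives the linear system (I - Q) h = 1:
  [3/4, -3/20] . (h_S0, h_S2) = 1
  [-1/20, 19/20] . (h_S0, h_S2) = 1

Solving yields:
  h_S0 = 220/141
  h_S2 = 160/141

Starting state is S0, so the expected hitting time is h_S0 = 220/141.

Answer: 220/141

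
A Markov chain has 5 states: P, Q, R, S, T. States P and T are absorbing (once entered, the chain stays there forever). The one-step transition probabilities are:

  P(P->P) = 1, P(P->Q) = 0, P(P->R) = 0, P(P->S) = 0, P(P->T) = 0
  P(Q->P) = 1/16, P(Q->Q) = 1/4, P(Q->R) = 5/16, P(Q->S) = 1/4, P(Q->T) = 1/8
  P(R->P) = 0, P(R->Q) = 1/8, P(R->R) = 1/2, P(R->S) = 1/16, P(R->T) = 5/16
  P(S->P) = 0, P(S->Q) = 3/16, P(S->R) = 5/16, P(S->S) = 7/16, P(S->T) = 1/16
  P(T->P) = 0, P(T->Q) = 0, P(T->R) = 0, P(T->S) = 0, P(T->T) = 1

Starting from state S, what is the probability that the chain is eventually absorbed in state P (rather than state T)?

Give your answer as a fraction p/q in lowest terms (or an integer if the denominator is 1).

Answer: 34/563

Derivation:
Let a_i = P(absorbed in P | start in state i).
Boundary conditions: a_P = 1, a_T = 0.
For each transient state i, a_i = sum_j P(i->j) * a_j:
  a_Q = 1/16*a_P + 1/4*a_Q + 5/16*a_R + 1/4*a_S + 1/8*a_T
  a_R = 0*a_P + 1/8*a_Q + 1/2*a_R + 1/16*a_S + 5/16*a_T
  a_S = 0*a_P + 3/16*a_Q + 5/16*a_R + 7/16*a_S + 1/16*a_T

Substituting a_P = 1 and a_T = 0, rearrange to (I - Q) a = r where r[i] = P(i -> P):
  [3/4, -5/16, -1/4] . (a_Q, a_R, a_S) = 1/16
  [-1/8, 1/2, -1/16] . (a_Q, a_R, a_S) = 0
  [-3/16, -5/16, 9/16] . (a_Q, a_R, a_S) = 0

Solving yields:
  a_Q = 67/563
  a_R = 21/563
  a_S = 34/563

Starting state is S, so the absorption probability is a_S = 34/563.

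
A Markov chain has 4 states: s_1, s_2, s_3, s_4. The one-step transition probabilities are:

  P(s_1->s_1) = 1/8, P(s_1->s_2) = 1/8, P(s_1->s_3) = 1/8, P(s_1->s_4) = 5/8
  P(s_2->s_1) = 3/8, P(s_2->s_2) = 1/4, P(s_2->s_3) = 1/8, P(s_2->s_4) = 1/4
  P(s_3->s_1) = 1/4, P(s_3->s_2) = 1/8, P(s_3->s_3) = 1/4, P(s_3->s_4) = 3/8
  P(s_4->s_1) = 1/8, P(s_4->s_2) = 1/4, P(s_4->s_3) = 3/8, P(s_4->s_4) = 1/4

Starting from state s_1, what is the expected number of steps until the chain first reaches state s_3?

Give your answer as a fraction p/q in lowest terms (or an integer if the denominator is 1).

Let h_i = expected steps to first reach s_3 from state i.
Boundary: h_s_3 = 0.
First-step equations for the other states:
  h_s_1 = 1 + 1/8*h_s_1 + 1/8*h_s_2 + 1/8*h_s_3 + 5/8*h_s_4
  h_s_2 = 1 + 3/8*h_s_1 + 1/4*h_s_2 + 1/8*h_s_3 + 1/4*h_s_4
  h_s_4 = 1 + 1/8*h_s_1 + 1/4*h_s_2 + 3/8*h_s_3 + 1/4*h_s_4

Substituting h_s_3 = 0 and rearranging gives the linear system (I - Q) h = 1:
  [7/8, -1/8, -5/8] . (h_s_1, h_s_2, h_s_4) = 1
  [-3/8, 3/4, -1/4] . (h_s_1, h_s_2, h_s_4) = 1
  [-1/8, -1/4, 3/4] . (h_s_1, h_s_2, h_s_4) = 1

Solving yields:
  h_s_1 = 40/9
  h_s_2 = 43/9
  h_s_4 = 11/3

Starting state is s_1, so the expected hitting time is h_s_1 = 40/9.

Answer: 40/9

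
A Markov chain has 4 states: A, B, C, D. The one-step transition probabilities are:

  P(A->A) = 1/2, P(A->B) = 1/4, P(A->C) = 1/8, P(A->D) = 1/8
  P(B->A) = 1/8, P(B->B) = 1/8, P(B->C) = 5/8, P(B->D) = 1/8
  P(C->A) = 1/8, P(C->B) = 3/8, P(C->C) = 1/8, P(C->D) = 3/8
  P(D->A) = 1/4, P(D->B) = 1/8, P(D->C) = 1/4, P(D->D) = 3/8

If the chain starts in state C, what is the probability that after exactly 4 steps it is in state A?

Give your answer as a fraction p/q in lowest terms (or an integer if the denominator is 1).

Answer: 255/1024

Derivation:
Computing P^4 by repeated multiplication:
P^1 =
  A: [1/2, 1/4, 1/8, 1/8]
  B: [1/8, 1/8, 5/8, 1/8]
  C: [1/8, 3/8, 1/8, 3/8]
  D: [1/4, 1/8, 1/4, 3/8]
P^2 =
  A: [21/64, 7/32, 17/64, 3/16]
  B: [3/16, 19/64, 13/64, 5/16]
  C: [7/32, 11/64, 23/64, 1/4]
  D: [17/64, 7/32, 15/64, 9/32]
P^3 =
  A: [139/512, 119/512, 33/128, 61/256]
  B: [15/64, 51/256, 5/16, 65/256]
  C: [61/256, 31/128, 31/128, 71/256]
  D: [133/512, 111/512, 69/256, 65/256]
P^4 =
  A: [1051/4096, 915/4096, 555/2048, 255/1024]
  B: [501/2048, 119/512, 525/2048, 273/1024]
  C: [255/1024, 441/2048, 575/2048, 261/1024]
  D: [1041/4096, 921/4096, 543/2048, 131/512]

(P^4)[C -> A] = 255/1024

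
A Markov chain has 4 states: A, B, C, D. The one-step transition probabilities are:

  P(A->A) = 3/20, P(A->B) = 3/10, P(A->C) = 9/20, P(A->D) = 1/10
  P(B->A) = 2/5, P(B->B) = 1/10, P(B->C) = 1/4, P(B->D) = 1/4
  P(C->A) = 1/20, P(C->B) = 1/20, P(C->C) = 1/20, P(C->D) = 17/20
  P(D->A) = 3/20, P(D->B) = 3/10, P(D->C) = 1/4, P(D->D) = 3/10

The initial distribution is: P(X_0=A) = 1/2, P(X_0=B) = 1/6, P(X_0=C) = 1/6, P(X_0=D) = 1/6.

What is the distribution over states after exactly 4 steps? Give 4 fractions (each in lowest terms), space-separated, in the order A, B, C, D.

Answer: 42791/240000 47513/240000 28349/120000 46499/120000

Derivation:
Propagating the distribution step by step (d_{t+1} = d_t * P):
d_0 = (A=1/2, B=1/6, C=1/6, D=1/6)
  d_1[A] = 1/2*3/20 + 1/6*2/5 + 1/6*1/20 + 1/6*3/20 = 7/40
  d_1[B] = 1/2*3/10 + 1/6*1/10 + 1/6*1/20 + 1/6*3/10 = 9/40
  d_1[C] = 1/2*9/20 + 1/6*1/4 + 1/6*1/20 + 1/6*1/4 = 19/60
  d_1[D] = 1/2*1/10 + 1/6*1/4 + 1/6*17/20 + 1/6*3/10 = 17/60
d_1 = (A=7/40, B=9/40, C=19/60, D=17/60)
  d_2[A] = 7/40*3/20 + 9/40*2/5 + 19/60*1/20 + 17/60*3/20 = 419/2400
  d_2[B] = 7/40*3/10 + 9/40*1/10 + 19/60*1/20 + 17/60*3/10 = 211/1200
  d_2[C] = 7/40*9/20 + 9/40*1/4 + 19/60*1/20 + 17/60*1/4 = 133/600
  d_2[D] = 7/40*1/10 + 9/40*1/4 + 19/60*17/20 + 17/60*3/10 = 1027/2400
d_2 = (A=419/2400, B=211/1200, C=133/600, D=1027/2400)
  d_3[A] = 419/2400*3/20 + 211/1200*2/5 + 133/600*1/20 + 1027/2400*3/20 = 4123/24000
  d_3[B] = 419/2400*3/10 + 211/1200*1/10 + 133/600*1/20 + 1027/2400*3/10 = 2513/12000
  d_3[C] = 419/2400*9/20 + 211/1200*1/4 + 133/600*1/20 + 1027/2400*1/4 = 2887/12000
  d_3[D] = 419/2400*1/10 + 211/1200*1/4 + 133/600*17/20 + 1027/2400*3/10 = 9077/24000
d_3 = (A=4123/24000, B=2513/12000, C=2887/12000, D=9077/24000)
  d_4[A] = 4123/24000*3/20 + 2513/12000*2/5 + 2887/12000*1/20 + 9077/24000*3/20 = 42791/240000
  d_4[B] = 4123/24000*3/10 + 2513/12000*1/10 + 2887/12000*1/20 + 9077/24000*3/10 = 47513/240000
  d_4[C] = 4123/24000*9/20 + 2513/12000*1/4 + 2887/12000*1/20 + 9077/24000*1/4 = 28349/120000
  d_4[D] = 4123/24000*1/10 + 2513/12000*1/4 + 2887/12000*17/20 + 9077/24000*3/10 = 46499/120000
d_4 = (A=42791/240000, B=47513/240000, C=28349/120000, D=46499/120000)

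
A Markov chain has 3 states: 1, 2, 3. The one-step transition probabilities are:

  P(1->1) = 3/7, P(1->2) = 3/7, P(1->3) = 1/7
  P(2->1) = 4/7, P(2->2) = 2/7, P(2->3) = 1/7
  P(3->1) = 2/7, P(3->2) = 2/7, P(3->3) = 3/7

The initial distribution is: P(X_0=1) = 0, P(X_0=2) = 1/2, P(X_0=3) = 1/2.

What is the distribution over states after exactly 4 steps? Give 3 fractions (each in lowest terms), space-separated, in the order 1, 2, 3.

Answer: 1077/2401 839/2401 485/2401

Derivation:
Propagating the distribution step by step (d_{t+1} = d_t * P):
d_0 = (1=0, 2=1/2, 3=1/2)
  d_1[1] = 0*3/7 + 1/2*4/7 + 1/2*2/7 = 3/7
  d_1[2] = 0*3/7 + 1/2*2/7 + 1/2*2/7 = 2/7
  d_1[3] = 0*1/7 + 1/2*1/7 + 1/2*3/7 = 2/7
d_1 = (1=3/7, 2=2/7, 3=2/7)
  d_2[1] = 3/7*3/7 + 2/7*4/7 + 2/7*2/7 = 3/7
  d_2[2] = 3/7*3/7 + 2/7*2/7 + 2/7*2/7 = 17/49
  d_2[3] = 3/7*1/7 + 2/7*1/7 + 2/7*3/7 = 11/49
d_2 = (1=3/7, 2=17/49, 3=11/49)
  d_3[1] = 3/7*3/7 + 17/49*4/7 + 11/49*2/7 = 153/343
  d_3[2] = 3/7*3/7 + 17/49*2/7 + 11/49*2/7 = 17/49
  d_3[3] = 3/7*1/7 + 17/49*1/7 + 11/49*3/7 = 71/343
d_3 = (1=153/343, 2=17/49, 3=71/343)
  d_4[1] = 153/343*3/7 + 17/49*4/7 + 71/343*2/7 = 1077/2401
  d_4[2] = 153/343*3/7 + 17/49*2/7 + 71/343*2/7 = 839/2401
  d_4[3] = 153/343*1/7 + 17/49*1/7 + 71/343*3/7 = 485/2401
d_4 = (1=1077/2401, 2=839/2401, 3=485/2401)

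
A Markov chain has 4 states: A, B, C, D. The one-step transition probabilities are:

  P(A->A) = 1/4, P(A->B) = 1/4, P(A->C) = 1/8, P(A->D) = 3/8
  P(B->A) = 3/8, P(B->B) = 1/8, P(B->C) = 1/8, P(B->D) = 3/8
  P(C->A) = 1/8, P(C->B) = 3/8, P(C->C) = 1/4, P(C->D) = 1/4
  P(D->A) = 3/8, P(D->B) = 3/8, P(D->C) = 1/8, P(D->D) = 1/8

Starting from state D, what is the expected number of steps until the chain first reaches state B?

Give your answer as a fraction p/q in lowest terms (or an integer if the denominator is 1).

Answer: 252/85

Derivation:
Let h_i = expected steps to first reach B from state i.
Boundary: h_B = 0.
First-step equations for the other states:
  h_A = 1 + 1/4*h_A + 1/4*h_B + 1/8*h_C + 3/8*h_D
  h_C = 1 + 1/8*h_A + 3/8*h_B + 1/4*h_C + 1/4*h_D
  h_D = 1 + 3/8*h_A + 3/8*h_B + 1/8*h_C + 1/8*h_D

Substituting h_B = 0 and rearranging gives the linear system (I - Q) h = 1:
  [3/4, -1/8, -3/8] . (h_A, h_C, h_D) = 1
  [-1/8, 3/4, -1/4] . (h_A, h_C, h_D) = 1
  [-3/8, -1/8, 7/8] . (h_A, h_C, h_D) = 1

Solving yields:
  h_A = 56/17
  h_C = 244/85
  h_D = 252/85

Starting state is D, so the expected hitting time is h_D = 252/85.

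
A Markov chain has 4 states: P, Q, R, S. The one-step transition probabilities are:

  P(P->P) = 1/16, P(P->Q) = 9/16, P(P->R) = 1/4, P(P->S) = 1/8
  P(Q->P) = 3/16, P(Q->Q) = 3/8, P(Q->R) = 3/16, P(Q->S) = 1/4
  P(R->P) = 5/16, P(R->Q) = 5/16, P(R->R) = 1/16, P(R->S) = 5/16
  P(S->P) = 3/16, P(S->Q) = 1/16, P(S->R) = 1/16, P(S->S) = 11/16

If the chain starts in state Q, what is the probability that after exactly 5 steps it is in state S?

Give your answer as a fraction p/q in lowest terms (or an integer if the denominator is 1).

Computing P^5 by repeated multiplication:
P^1 =
  P: [1/16, 9/16, 1/4, 1/8]
  Q: [3/16, 3/8, 3/16, 1/4]
  R: [5/16, 5/16, 1/16, 5/16]
  S: [3/16, 1/16, 1/16, 11/16]
P^2 =
  P: [27/128, 85/256, 37/256, 5/16]
  Q: [3/16, 41/128, 37/256, 89/256]
  R: [5/32, 85/256, 41/256, 45/128]
  S: [11/64, 49/256, 27/256, 17/32]
P^3 =
  P: [367/2048, 1261/4096, 147/1024, 1513/4096]
  Q: [373/2048, 599/2048, 141/1024, 397/1024]
  R: [385/2048, 1165/4096, 273/2048, 1615/4096]
  S: [367/2048, 961/4096, 243/2048, 1915/4096]
P^4 =
  P: [2999/16384, 18625/65536, 2205/16384, 26095/65536]
  Q: [2981/16384, 9155/32768, 4365/32768, 6643/16384]
  R: [185/1024, 18265/65536, 273/2048, 26695/65536]
  S: [737/4096, 16717/65536, 2055/16384, 28807/65536]
P^5 =
  P: [11891/65536, 289909/1048576, 69387/524288, 429637/1048576]
  Q: [47555/262144, 143699/524288, 17241/131072, 216515/524288]
  R: [2975/16384, 286525/1048576, 68793/524288, 434065/1048576]
  S: [23683/131072, 276337/1048576, 67173/524288, 448429/1048576]

(P^5)[Q -> S] = 216515/524288

Answer: 216515/524288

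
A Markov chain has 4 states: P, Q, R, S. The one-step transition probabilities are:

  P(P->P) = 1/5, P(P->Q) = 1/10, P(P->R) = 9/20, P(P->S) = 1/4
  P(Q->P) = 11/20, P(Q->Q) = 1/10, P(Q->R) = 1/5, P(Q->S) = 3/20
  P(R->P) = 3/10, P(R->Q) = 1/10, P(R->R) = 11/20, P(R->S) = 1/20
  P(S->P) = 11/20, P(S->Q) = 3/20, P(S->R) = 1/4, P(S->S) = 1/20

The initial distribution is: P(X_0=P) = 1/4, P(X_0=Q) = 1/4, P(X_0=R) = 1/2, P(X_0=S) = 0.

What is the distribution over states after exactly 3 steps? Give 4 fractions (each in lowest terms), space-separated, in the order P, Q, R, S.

Answer: 5219/16000 851/8000 7077/16000 1001/8000

Derivation:
Propagating the distribution step by step (d_{t+1} = d_t * P):
d_0 = (P=1/4, Q=1/4, R=1/2, S=0)
  d_1[P] = 1/4*1/5 + 1/4*11/20 + 1/2*3/10 + 0*11/20 = 27/80
  d_1[Q] = 1/4*1/10 + 1/4*1/10 + 1/2*1/10 + 0*3/20 = 1/10
  d_1[R] = 1/4*9/20 + 1/4*1/5 + 1/2*11/20 + 0*1/4 = 7/16
  d_1[S] = 1/4*1/4 + 1/4*3/20 + 1/2*1/20 + 0*1/20 = 1/8
d_1 = (P=27/80, Q=1/10, R=7/16, S=1/8)
  d_2[P] = 27/80*1/5 + 1/10*11/20 + 7/16*3/10 + 1/8*11/20 = 129/400
  d_2[Q] = 27/80*1/10 + 1/10*1/10 + 7/16*1/10 + 1/8*3/20 = 17/160
  d_2[R] = 27/80*9/20 + 1/10*1/5 + 7/16*11/20 + 1/8*1/4 = 71/160
  d_2[S] = 27/80*1/4 + 1/10*3/20 + 7/16*1/20 + 1/8*1/20 = 51/400
d_2 = (P=129/400, Q=17/160, R=71/160, S=51/400)
  d_3[P] = 129/400*1/5 + 17/160*11/20 + 71/160*3/10 + 51/400*11/20 = 5219/16000
  d_3[Q] = 129/400*1/10 + 17/160*1/10 + 71/160*1/10 + 51/400*3/20 = 851/8000
  d_3[R] = 129/400*9/20 + 17/160*1/5 + 71/160*11/20 + 51/400*1/4 = 7077/16000
  d_3[S] = 129/400*1/4 + 17/160*3/20 + 71/160*1/20 + 51/400*1/20 = 1001/8000
d_3 = (P=5219/16000, Q=851/8000, R=7077/16000, S=1001/8000)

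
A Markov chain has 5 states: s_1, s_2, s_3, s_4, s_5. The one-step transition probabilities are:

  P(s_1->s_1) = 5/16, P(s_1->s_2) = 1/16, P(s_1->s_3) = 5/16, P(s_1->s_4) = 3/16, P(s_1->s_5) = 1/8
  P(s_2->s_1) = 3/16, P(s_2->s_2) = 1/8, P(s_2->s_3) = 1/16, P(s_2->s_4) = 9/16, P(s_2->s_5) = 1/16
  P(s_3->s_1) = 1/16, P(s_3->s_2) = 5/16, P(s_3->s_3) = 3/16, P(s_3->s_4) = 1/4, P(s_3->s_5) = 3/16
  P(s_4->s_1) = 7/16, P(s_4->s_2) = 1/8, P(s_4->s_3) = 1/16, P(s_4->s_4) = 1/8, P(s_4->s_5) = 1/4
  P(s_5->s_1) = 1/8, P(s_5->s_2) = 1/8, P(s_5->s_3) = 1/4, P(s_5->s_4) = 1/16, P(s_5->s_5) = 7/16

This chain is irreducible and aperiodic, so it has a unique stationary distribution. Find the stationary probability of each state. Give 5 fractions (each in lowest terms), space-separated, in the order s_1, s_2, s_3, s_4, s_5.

Answer: 6451/27759 4034/27759 5159/27759 5894/27759 6221/27759

Derivation:
The stationary distribution satisfies pi = pi * P, i.e.:
  pi_s_1 = 5/16*pi_s_1 + 3/16*pi_s_2 + 1/16*pi_s_3 + 7/16*pi_s_4 + 1/8*pi_s_5
  pi_s_2 = 1/16*pi_s_1 + 1/8*pi_s_2 + 5/16*pi_s_3 + 1/8*pi_s_4 + 1/8*pi_s_5
  pi_s_3 = 5/16*pi_s_1 + 1/16*pi_s_2 + 3/16*pi_s_3 + 1/16*pi_s_4 + 1/4*pi_s_5
  pi_s_4 = 3/16*pi_s_1 + 9/16*pi_s_2 + 1/4*pi_s_3 + 1/8*pi_s_4 + 1/16*pi_s_5
  pi_s_5 = 1/8*pi_s_1 + 1/16*pi_s_2 + 3/16*pi_s_3 + 1/4*pi_s_4 + 7/16*pi_s_5
with normalization: pi_s_1 + pi_s_2 + pi_s_3 + pi_s_4 + pi_s_5 = 1.

Using the first 4 balance equations plus normalization, the linear system A*pi = b is:
  [-11/16, 3/16, 1/16, 7/16, 1/8] . pi = 0
  [1/16, -7/8, 5/16, 1/8, 1/8] . pi = 0
  [5/16, 1/16, -13/16, 1/16, 1/4] . pi = 0
  [3/16, 9/16, 1/4, -7/8, 1/16] . pi = 0
  [1, 1, 1, 1, 1] . pi = 1

Solving yields:
  pi_s_1 = 6451/27759
  pi_s_2 = 4034/27759
  pi_s_3 = 5159/27759
  pi_s_4 = 5894/27759
  pi_s_5 = 6221/27759

Verification (pi * P):
  6451/27759*5/16 + 4034/27759*3/16 + 5159/27759*1/16 + 5894/27759*7/16 + 6221/27759*1/8 = 6451/27759 = pi_s_1  (ok)
  6451/27759*1/16 + 4034/27759*1/8 + 5159/27759*5/16 + 5894/27759*1/8 + 6221/27759*1/8 = 4034/27759 = pi_s_2  (ok)
  6451/27759*5/16 + 4034/27759*1/16 + 5159/27759*3/16 + 5894/27759*1/16 + 6221/27759*1/4 = 5159/27759 = pi_s_3  (ok)
  6451/27759*3/16 + 4034/27759*9/16 + 5159/27759*1/4 + 5894/27759*1/8 + 6221/27759*1/16 = 5894/27759 = pi_s_4  (ok)
  6451/27759*1/8 + 4034/27759*1/16 + 5159/27759*3/16 + 5894/27759*1/4 + 6221/27759*7/16 = 6221/27759 = pi_s_5  (ok)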